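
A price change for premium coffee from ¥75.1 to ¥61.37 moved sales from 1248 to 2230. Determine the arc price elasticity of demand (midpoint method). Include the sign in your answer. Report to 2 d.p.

ΔQ = 2230 − 1248 = 982; ΔP = 61.37 − 75.1 = -13.73.
Midpoints: P̄ = 68.23, Q̄ = 1739.0.
ε = (ΔQ/ΔP)(P̄/Q̄) = (982/-13.73)(68.23/1739.0).

-2.81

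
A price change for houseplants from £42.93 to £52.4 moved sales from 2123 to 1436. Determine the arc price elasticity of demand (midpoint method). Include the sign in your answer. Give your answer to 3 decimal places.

ΔQ = 1436 − 2123 = -687; ΔP = 52.4 − 42.93 = 9.47.
Midpoints: P̄ = 47.66, Q̄ = 1779.5.
ε = (ΔQ/ΔP)(P̄/Q̄) = (-687/9.47)(47.66/1779.5).

-1.943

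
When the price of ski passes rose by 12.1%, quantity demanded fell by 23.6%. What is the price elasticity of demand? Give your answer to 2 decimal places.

-1.95

ε = %ΔQ / %ΔP = (-23.6)/(12.1) = -1.950.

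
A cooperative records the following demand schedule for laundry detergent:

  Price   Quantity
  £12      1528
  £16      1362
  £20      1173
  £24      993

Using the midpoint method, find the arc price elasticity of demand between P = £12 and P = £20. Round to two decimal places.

-0.53

At P = 12, Q = 1528; at P = 20, Q = 1173.
ΔQ = -355, ΔP = 8. Midpoints: P̄ = 16.00, Q̄ = 1350.5.
ε = (ΔQ/ΔP)(P̄/Q̄) = (-355/8)(16.00/1350.5).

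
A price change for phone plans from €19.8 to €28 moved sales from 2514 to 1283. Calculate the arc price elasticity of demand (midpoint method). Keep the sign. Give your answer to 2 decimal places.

-1.89

ΔQ = 1283 − 2514 = -1231; ΔP = 28 − 19.8 = 8.2.
Midpoints: P̄ = 23.90, Q̄ = 1898.5.
ε = (ΔQ/ΔP)(P̄/Q̄) = (-1231/8.2)(23.90/1898.5).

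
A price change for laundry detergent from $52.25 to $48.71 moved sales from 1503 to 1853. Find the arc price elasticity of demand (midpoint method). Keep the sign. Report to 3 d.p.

-2.974

ΔQ = 1853 − 1503 = 350; ΔP = 48.71 − 52.25 = -3.54.
Midpoints: P̄ = 50.48, Q̄ = 1678.0.
ε = (ΔQ/ΔP)(P̄/Q̄) = (350/-3.54)(50.48/1678.0).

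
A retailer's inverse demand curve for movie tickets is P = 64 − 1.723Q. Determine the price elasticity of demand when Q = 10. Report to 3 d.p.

At Q = 10, P = 64 − 1.723(10) = 46.77.
dP/dQ = −1.723, so dQ/dP = 1/(−1.723) = -0.580.
ε = (dQ/dP)(P/Q) = (-0.580)(46.77/10).

-2.714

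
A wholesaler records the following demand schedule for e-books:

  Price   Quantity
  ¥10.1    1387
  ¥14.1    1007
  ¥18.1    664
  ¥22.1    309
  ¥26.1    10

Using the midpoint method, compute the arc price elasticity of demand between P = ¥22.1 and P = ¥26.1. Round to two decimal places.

-11.29

At P = 22.1, Q = 309; at P = 26.1, Q = 10.
ΔQ = -299, ΔP = 4.0. Midpoints: P̄ = 24.10, Q̄ = 159.5.
ε = (ΔQ/ΔP)(P̄/Q̄) = (-299/4.0)(24.10/159.5).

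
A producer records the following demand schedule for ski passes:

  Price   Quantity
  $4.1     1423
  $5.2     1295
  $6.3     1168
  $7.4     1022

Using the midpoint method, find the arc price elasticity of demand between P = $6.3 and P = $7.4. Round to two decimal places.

At P = 6.3, Q = 1168; at P = 7.4, Q = 1022.
ΔQ = -146, ΔP = 1.1. Midpoints: P̄ = 6.85, Q̄ = 1095.0.
ε = (ΔQ/ΔP)(P̄/Q̄) = (-146/1.1)(6.85/1095.0).

-0.83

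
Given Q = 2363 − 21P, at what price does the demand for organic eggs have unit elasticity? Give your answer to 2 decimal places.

56.26

For linear demand Q = a − bP, ε = −bP/(a − bP). |ε| = 1 when bP = a − bP, i.e. P = a/(2b).
P = 2363/(2·21) = 2363/42 = 56.2619.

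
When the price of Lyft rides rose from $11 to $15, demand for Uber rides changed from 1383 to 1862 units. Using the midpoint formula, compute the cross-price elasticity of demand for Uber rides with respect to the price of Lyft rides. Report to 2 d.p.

ΔQ_x = 1862 − 1383 = 479; ΔP_y = 15 − 11 = 4.
Midpoints: P̄_y = 13.00, Q̄_x = 1622.5.
ε_xy = (ΔQ_x/ΔP_y)(P̄_y/Q̄_x) = (479/4)(13.00/1622.5).
ε_xy > 0, so the goods are substitutes.

0.96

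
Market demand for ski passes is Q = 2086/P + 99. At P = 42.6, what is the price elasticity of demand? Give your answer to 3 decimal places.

-0.331

At P = 42.6, Q = 147.967.
dQ/dP = −2086/P² = -1.149.
ε = (dQ/dP)(P/Q) = (-1.149)(42.6/147.967).
|ε| < 1, so demand is inelastic at this price.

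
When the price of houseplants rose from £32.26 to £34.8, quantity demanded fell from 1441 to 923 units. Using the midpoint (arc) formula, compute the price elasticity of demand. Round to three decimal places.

-5.785

ΔQ = 923 − 1441 = -518; ΔP = 34.8 − 32.26 = 2.54.
Midpoints: P̄ = 33.53, Q̄ = 1182.0.
ε = (ΔQ/ΔP)(P̄/Q̄) = (-518/2.54)(33.53/1182.0).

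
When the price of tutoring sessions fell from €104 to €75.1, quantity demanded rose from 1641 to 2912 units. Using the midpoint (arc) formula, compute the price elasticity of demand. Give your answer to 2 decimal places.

ΔQ = 2912 − 1641 = 1271; ΔP = 75.1 − 104 = -28.9.
Midpoints: P̄ = 89.55, Q̄ = 2276.5.
ε = (ΔQ/ΔP)(P̄/Q̄) = (1271/-28.9)(89.55/2276.5).

-1.73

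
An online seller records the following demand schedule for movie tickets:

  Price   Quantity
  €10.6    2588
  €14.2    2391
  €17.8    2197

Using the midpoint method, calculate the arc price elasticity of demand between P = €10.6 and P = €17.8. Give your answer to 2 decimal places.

-0.32

At P = 10.6, Q = 2588; at P = 17.8, Q = 2197.
ΔQ = -391, ΔP = 7.2. Midpoints: P̄ = 14.20, Q̄ = 2392.5.
ε = (ΔQ/ΔP)(P̄/Q̄) = (-391/7.2)(14.20/2392.5).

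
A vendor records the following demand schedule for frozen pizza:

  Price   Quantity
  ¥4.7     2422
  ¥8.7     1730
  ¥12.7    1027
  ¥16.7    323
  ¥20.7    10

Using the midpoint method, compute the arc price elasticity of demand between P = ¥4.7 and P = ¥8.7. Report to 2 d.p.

At P = 4.7, Q = 2422; at P = 8.7, Q = 1730.
ΔQ = -692, ΔP = 4.0. Midpoints: P̄ = 6.70, Q̄ = 2076.0.
ε = (ΔQ/ΔP)(P̄/Q̄) = (-692/4.0)(6.70/2076.0).

-0.56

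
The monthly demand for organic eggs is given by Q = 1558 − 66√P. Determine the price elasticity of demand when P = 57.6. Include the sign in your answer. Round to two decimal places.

-0.24

At P = 57.6, Q = 1057.095.
dQ/dP = −66/(2√P) = -4.348.
ε = (dQ/dP)(P/Q) = (-4.348)(57.6/1057.095).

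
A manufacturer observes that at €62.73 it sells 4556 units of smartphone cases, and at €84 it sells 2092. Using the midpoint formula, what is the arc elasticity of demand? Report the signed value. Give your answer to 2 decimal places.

ΔQ = 2092 − 4556 = -2464; ΔP = 84 − 62.73 = 21.27.
Midpoints: P̄ = 73.36, Q̄ = 3324.0.
ε = (ΔQ/ΔP)(P̄/Q̄) = (-2464/21.27)(73.36/3324.0).

-2.56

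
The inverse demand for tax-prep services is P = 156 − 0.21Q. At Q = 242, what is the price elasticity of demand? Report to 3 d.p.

At Q = 242, P = 156 − 0.21(242) = 105.18.
dP/dQ = −0.21, so dQ/dP = 1/(−0.21) = -4.762.
ε = (dQ/dP)(P/Q) = (-4.762)(105.18/242).

-2.070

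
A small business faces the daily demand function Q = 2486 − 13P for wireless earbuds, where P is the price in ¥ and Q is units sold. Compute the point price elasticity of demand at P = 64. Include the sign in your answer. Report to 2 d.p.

-0.50

At P = 64, Q = 1654.
dQ/dP = −13.
ε = (dQ/dP)(P/Q) = (-13)(64/1654).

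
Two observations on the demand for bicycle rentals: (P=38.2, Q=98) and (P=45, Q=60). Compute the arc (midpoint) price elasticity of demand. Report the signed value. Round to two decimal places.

ΔQ = 60 − 98 = -38; ΔP = 45 − 38.2 = 6.8.
Midpoints: P̄ = 41.60, Q̄ = 79.0.
ε = (ΔQ/ΔP)(P̄/Q̄) = (-38/6.8)(41.60/79.0).

-2.94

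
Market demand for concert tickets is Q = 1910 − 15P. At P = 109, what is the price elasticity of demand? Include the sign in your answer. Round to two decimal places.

At P = 109, Q = 275.
dQ/dP = −15.
ε = (dQ/dP)(P/Q) = (-15)(109/275).
|ε| > 1, so demand is elastic at this price.

-5.95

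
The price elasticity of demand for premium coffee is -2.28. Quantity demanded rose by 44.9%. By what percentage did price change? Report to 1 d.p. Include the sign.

-19.7%

%ΔP ≈ %ΔQ / ε = (44.9%)/(-2.28) = -19.69%.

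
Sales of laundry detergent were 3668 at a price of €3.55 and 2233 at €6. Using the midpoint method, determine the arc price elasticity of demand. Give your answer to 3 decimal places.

ΔQ = 2233 − 3668 = -1435; ΔP = 6 − 3.55 = 2.45.
Midpoints: P̄ = 4.78, Q̄ = 2950.5.
ε = (ΔQ/ΔP)(P̄/Q̄) = (-1435/2.45)(4.78/2950.5).

-0.948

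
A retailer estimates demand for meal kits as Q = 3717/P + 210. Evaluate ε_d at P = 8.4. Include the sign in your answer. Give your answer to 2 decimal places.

At P = 8.4, Q = 652.500.
dQ/dP = −3717/P² = -52.679.
ε = (dQ/dP)(P/Q) = (-52.679)(8.4/652.500).

-0.68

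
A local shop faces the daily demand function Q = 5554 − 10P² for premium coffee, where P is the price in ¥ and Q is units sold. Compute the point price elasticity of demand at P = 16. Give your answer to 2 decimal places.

At P = 16, Q = 2994.
dQ/dP = −20P = -320.
ε = (dQ/dP)(P/Q) = (-320)(16/2994).
|ε| > 1, so demand is elastic at this price.

-1.71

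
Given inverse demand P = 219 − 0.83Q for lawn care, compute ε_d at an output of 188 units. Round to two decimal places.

At Q = 188, P = 219 − 0.83(188) = 62.96.
dP/dQ = −0.83, so dQ/dP = 1/(−0.83) = -1.205.
ε = (dQ/dP)(P/Q) = (-1.205)(62.96/188).

-0.40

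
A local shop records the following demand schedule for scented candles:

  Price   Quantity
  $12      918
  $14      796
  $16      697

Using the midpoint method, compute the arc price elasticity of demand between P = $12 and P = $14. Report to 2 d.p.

At P = 12, Q = 918; at P = 14, Q = 796.
ΔQ = -122, ΔP = 2. Midpoints: P̄ = 13.00, Q̄ = 857.0.
ε = (ΔQ/ΔP)(P̄/Q̄) = (-122/2)(13.00/857.0).

-0.93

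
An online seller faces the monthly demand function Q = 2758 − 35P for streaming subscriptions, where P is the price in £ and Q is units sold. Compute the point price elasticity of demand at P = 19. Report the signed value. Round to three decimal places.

-0.318

At P = 19, Q = 2093.
dQ/dP = −35.
ε = (dQ/dP)(P/Q) = (-35)(19/2093).
|ε| < 1, so demand is inelastic at this price.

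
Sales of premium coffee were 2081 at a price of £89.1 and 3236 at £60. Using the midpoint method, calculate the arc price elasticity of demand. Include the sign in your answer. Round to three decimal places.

ΔQ = 3236 − 2081 = 1155; ΔP = 60 − 89.1 = -29.1.
Midpoints: P̄ = 74.55, Q̄ = 2658.5.
ε = (ΔQ/ΔP)(P̄/Q̄) = (1155/-29.1)(74.55/2658.5).

-1.113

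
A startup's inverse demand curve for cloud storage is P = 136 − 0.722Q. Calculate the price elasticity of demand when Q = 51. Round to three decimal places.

-2.693

At Q = 51, P = 136 − 0.722(51) = 99.18.
dP/dQ = −0.722, so dQ/dP = 1/(−0.722) = -1.385.
ε = (dQ/dP)(P/Q) = (-1.385)(99.18/51).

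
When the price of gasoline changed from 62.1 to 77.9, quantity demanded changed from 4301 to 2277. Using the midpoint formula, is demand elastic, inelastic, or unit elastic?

Arc ε ≈ -2.726.
|ε| = 2.73 > 1.

elastic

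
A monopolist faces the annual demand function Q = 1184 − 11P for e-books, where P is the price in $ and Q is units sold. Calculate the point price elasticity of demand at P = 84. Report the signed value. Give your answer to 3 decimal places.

-3.554

At P = 84, Q = 260.
dQ/dP = −11.
ε = (dQ/dP)(P/Q) = (-11)(84/260).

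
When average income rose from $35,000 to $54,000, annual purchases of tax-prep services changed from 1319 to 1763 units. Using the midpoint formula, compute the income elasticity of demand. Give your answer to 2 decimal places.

0.67

ΔQ = 444, ΔI = 19000. Midpoints: Ī = 44,500, Q̄ = 1541.0.
ε_I = (ΔQ/ΔI)(Ī/Q̄) = (444/19000)(44500/1541.0).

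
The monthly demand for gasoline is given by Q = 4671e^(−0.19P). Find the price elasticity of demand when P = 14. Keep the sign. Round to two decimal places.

-2.66

At P = 14, Q = 326.728.
dQ/dP = −0.19·4671e^(−0.19P) = −0.19Q = -62.078.
ε = (dQ/dP)(P/Q) = (-62.078)(14/326.728).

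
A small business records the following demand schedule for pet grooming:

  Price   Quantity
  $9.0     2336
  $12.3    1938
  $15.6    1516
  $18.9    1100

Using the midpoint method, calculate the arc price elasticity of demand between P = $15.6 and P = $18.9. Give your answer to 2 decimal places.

At P = 15.6, Q = 1516; at P = 18.9, Q = 1100.
ΔQ = -416, ΔP = 3.3. Midpoints: P̄ = 17.25, Q̄ = 1308.0.
ε = (ΔQ/ΔP)(P̄/Q̄) = (-416/3.3)(17.25/1308.0).

-1.66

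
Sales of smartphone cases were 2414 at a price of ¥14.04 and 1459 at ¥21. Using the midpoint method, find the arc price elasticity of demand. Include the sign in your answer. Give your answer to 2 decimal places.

-1.24

ΔQ = 1459 − 2414 = -955; ΔP = 21 − 14.04 = 6.96.
Midpoints: P̄ = 17.52, Q̄ = 1936.5.
ε = (ΔQ/ΔP)(P̄/Q̄) = (-955/6.96)(17.52/1936.5).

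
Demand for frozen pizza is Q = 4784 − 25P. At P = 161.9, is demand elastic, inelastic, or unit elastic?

elastic

Q = 736.500, dQ/dP = -25.
ε = (dQ/dP)(P/Q) ≈ -5.496.
|ε| = 5.50 > 1.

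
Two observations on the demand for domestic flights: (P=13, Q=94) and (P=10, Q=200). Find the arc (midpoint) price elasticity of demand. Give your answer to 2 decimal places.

-2.76

ΔQ = 200 − 94 = 106; ΔP = 10 − 13 = -3.
Midpoints: P̄ = 11.50, Q̄ = 147.0.
ε = (ΔQ/ΔP)(P̄/Q̄) = (106/-3)(11.50/147.0).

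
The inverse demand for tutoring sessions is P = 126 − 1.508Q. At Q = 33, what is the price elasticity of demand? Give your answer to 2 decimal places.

-1.53

At Q = 33, P = 126 − 1.508(33) = 76.24.
dP/dQ = −1.508, so dQ/dP = 1/(−1.508) = -0.663.
ε = (dQ/dP)(P/Q) = (-0.663)(76.24/33).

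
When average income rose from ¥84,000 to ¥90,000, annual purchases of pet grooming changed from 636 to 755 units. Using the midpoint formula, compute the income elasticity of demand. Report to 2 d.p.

ΔQ = 119, ΔI = 6000. Midpoints: Ī = 87,000, Q̄ = 695.5.
ε_I = (ΔQ/ΔI)(Ī/Q̄) = (119/6000)(87000/695.5).

2.48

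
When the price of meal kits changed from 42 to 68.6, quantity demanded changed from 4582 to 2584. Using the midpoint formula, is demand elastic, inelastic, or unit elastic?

elastic

Arc ε ≈ -1.159.
|ε| = 1.16 > 1.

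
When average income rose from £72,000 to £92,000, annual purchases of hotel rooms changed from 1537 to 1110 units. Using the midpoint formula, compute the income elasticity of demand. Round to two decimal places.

ΔQ = -427, ΔI = 20000. Midpoints: Ī = 82,000, Q̄ = 1323.5.
ε_I = (ΔQ/ΔI)(Ī/Q̄) = (-427/20000)(82000/1323.5).

-1.32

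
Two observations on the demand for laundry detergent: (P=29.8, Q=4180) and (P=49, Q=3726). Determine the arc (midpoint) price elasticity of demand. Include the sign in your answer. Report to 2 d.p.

-0.24

ΔQ = 3726 − 4180 = -454; ΔP = 49 − 29.8 = 19.2.
Midpoints: P̄ = 39.40, Q̄ = 3953.0.
ε = (ΔQ/ΔP)(P̄/Q̄) = (-454/19.2)(39.40/3953.0).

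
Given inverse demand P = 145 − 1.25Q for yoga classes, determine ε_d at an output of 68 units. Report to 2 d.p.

-0.71

At Q = 68, P = 145 − 1.25(68) = 60.00.
dP/dQ = −1.25, so dQ/dP = 1/(−1.25) = -0.800.
ε = (dQ/dP)(P/Q) = (-0.800)(60.00/68).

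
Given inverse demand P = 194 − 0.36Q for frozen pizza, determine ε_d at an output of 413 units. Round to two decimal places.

At Q = 413, P = 194 − 0.36(413) = 45.32.
dP/dQ = −0.36, so dQ/dP = 1/(−0.36) = -2.778.
ε = (dQ/dP)(P/Q) = (-2.778)(45.32/413).

-0.30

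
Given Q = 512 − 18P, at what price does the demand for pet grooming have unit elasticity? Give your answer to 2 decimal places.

14.22

For linear demand Q = a − bP, ε = −bP/(a − bP). |ε| = 1 when bP = a − bP, i.e. P = a/(2b).
P = 512/(2·18) = 512/36 = 14.2222.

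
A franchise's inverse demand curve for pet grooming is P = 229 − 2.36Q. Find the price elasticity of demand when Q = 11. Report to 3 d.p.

-7.821

At Q = 11, P = 229 − 2.36(11) = 203.04.
dP/dQ = −2.36, so dQ/dP = 1/(−2.36) = -0.424.
ε = (dQ/dP)(P/Q) = (-0.424)(203.04/11).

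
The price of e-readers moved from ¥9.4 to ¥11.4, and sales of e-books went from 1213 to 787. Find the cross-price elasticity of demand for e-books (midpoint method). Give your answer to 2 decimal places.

-2.22

ΔQ_x = 787 − 1213 = -426; ΔP_y = 11.4 − 9.4 = 2.
Midpoints: P̄_y = 10.40, Q̄_x = 1000.0.
ε_xy = (ΔQ_x/ΔP_y)(P̄_y/Q̄_x) = (-426/2)(10.40/1000.0).
ε_xy < 0, so the goods are complements.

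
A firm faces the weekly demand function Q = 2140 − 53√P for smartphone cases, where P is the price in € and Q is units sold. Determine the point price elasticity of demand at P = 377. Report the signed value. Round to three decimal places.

At P = 377, Q = 1110.926.
dQ/dP = −53/(2√P) = -1.365.
ε = (dQ/dP)(P/Q) = (-1.365)(377/1110.926).

-0.463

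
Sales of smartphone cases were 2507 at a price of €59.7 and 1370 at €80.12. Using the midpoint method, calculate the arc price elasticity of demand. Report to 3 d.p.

-2.008

ΔQ = 1370 − 2507 = -1137; ΔP = 80.12 − 59.7 = 20.42.
Midpoints: P̄ = 69.91, Q̄ = 1938.5.
ε = (ΔQ/ΔP)(P̄/Q̄) = (-1137/20.42)(69.91/1938.5).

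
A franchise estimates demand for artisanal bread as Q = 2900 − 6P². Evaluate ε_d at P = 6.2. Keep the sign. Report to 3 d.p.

At P = 6.2, Q = 2669.360.
dQ/dP = −12P = -74.400.
ε = (dQ/dP)(P/Q) = (-74.400)(6.2/2669.360).

-0.173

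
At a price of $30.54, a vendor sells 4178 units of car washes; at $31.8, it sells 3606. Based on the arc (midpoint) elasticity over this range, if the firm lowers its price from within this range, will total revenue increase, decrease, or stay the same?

increase

Arc ε = (-572/1.26)(31.17/3892.0) ≈ -3.636.
|ε| = 3.64 > 1, so demand is elastic. A price cut therefore raises total revenue.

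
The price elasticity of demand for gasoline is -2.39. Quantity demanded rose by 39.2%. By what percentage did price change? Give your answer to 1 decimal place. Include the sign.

%ΔP ≈ %ΔQ / ε = (39.2%)/(-2.39) = -16.40%.

-16.4%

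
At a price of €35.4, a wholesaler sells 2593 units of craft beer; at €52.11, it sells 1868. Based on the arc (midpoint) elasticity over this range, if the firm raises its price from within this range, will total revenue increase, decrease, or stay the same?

Arc ε = (-725/16.71)(43.75/2230.5) ≈ -0.851.
|ε| = 0.85 < 1, so demand is inelastic. A price rise therefore raises total revenue.

increase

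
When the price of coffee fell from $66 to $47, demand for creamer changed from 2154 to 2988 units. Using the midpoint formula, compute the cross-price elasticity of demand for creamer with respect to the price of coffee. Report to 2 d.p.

-0.96

ΔQ_x = 2988 − 2154 = 834; ΔP_y = 47 − 66 = -19.
Midpoints: P̄_y = 56.50, Q̄_x = 2571.0.
ε_xy = (ΔQ_x/ΔP_y)(P̄_y/Q̄_x) = (834/-19)(56.50/2571.0).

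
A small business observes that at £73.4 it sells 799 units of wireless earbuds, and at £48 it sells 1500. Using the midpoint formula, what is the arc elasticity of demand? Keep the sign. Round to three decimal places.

-1.457

ΔQ = 1500 − 799 = 701; ΔP = 48 − 73.4 = -25.4.
Midpoints: P̄ = 60.70, Q̄ = 1149.5.
ε = (ΔQ/ΔP)(P̄/Q̄) = (701/-25.4)(60.70/1149.5).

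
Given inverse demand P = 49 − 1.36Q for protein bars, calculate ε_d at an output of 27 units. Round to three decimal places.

At Q = 27, P = 49 − 1.36(27) = 12.28.
dP/dQ = −1.36, so dQ/dP = 1/(−1.36) = -0.735.
ε = (dQ/dP)(P/Q) = (-0.735)(12.28/27).

-0.334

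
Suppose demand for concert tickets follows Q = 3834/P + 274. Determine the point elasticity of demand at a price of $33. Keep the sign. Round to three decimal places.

At P = 33, Q = 390.182.
dQ/dP = −3834/P² = -3.521.
ε = (dQ/dP)(P/Q) = (-3.521)(33/390.182).
|ε| < 1, so demand is inelastic at this price.

-0.298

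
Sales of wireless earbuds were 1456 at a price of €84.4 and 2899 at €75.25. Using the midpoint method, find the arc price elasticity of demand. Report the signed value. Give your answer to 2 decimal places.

-5.78

ΔQ = 2899 − 1456 = 1443; ΔP = 75.25 − 84.4 = -9.15.
Midpoints: P̄ = 79.83, Q̄ = 2177.5.
ε = (ΔQ/ΔP)(P̄/Q̄) = (1443/-9.15)(79.83/2177.5).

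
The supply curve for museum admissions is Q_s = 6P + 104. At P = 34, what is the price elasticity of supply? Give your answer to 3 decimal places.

At P = 34, Q_s = 308.
dQ_s/dP = 6.
ε_s = (dQ_s/dP)(P/Q_s) = (6)(34/308).

0.662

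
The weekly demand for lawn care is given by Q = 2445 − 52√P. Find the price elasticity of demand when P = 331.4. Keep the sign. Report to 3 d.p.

-0.316

At P = 331.4, Q = 1498.371.
dQ/dP = −52/(2√P) = -1.428.
ε = (dQ/dP)(P/Q) = (-1.428)(331.4/1498.371).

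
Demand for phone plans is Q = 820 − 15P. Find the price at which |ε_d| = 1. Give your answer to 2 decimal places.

27.33

For linear demand Q = a − bP, ε = −bP/(a − bP). |ε| = 1 when bP = a − bP, i.e. P = a/(2b).
P = 820/(2·15) = 820/30 = 27.3333.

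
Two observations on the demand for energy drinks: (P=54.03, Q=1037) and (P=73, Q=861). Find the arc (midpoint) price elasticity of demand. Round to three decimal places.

-0.621

ΔQ = 861 − 1037 = -176; ΔP = 73 − 54.03 = 18.97.
Midpoints: P̄ = 63.52, Q̄ = 949.0.
ε = (ΔQ/ΔP)(P̄/Q̄) = (-176/18.97)(63.52/949.0).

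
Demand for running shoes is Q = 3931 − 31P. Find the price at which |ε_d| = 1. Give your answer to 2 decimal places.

For linear demand Q = a − bP, ε = −bP/(a − bP). |ε| = 1 when bP = a − bP, i.e. P = a/(2b).
P = 3931/(2·31) = 3931/62 = 63.4032.

63.40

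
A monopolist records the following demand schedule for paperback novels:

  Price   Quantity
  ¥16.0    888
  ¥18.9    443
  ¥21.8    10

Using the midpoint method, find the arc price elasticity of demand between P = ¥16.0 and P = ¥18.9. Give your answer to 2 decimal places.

-4.02

At P = 16.0, Q = 888; at P = 18.9, Q = 443.
ΔQ = -445, ΔP = 2.9. Midpoints: P̄ = 17.45, Q̄ = 665.5.
ε = (ΔQ/ΔP)(P̄/Q̄) = (-445/2.9)(17.45/665.5).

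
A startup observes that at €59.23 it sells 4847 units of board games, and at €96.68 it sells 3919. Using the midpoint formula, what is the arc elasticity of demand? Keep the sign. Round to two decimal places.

-0.44

ΔQ = 3919 − 4847 = -928; ΔP = 96.68 − 59.23 = 37.45.
Midpoints: P̄ = 77.95, Q̄ = 4383.0.
ε = (ΔQ/ΔP)(P̄/Q̄) = (-928/37.45)(77.95/4383.0).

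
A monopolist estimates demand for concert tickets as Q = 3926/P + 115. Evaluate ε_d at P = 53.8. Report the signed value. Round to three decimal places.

-0.388

At P = 53.8, Q = 187.974.
dQ/dP = −3926/P² = -1.356.
ε = (dQ/dP)(P/Q) = (-1.356)(53.8/187.974).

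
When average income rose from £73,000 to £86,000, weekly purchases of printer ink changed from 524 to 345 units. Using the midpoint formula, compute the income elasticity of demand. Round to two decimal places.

-2.52

ΔQ = -179, ΔI = 13000. Midpoints: Ī = 79,500, Q̄ = 434.5.
ε_I = (ΔQ/ΔI)(Ī/Q̄) = (-179/13000)(79500/434.5).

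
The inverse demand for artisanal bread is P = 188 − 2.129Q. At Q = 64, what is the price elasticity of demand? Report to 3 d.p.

-0.380

At Q = 64, P = 188 − 2.129(64) = 51.74.
dP/dQ = −2.129, so dQ/dP = 1/(−2.129) = -0.470.
ε = (dQ/dP)(P/Q) = (-0.470)(51.74/64).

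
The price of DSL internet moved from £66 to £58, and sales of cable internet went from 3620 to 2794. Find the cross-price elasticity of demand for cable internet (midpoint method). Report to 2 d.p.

2.00

ΔQ_x = 2794 − 3620 = -826; ΔP_y = 58 − 66 = -8.
Midpoints: P̄_y = 62.00, Q̄_x = 3207.0.
ε_xy = (ΔQ_x/ΔP_y)(P̄_y/Q̄_x) = (-826/-8)(62.00/3207.0).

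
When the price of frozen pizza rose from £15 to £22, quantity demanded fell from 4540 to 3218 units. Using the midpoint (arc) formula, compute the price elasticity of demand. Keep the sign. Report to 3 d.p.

-0.901

ΔQ = 3218 − 4540 = -1322; ΔP = 22 − 15 = 7.
Midpoints: P̄ = 18.50, Q̄ = 3879.0.
ε = (ΔQ/ΔP)(P̄/Q̄) = (-1322/7)(18.50/3879.0).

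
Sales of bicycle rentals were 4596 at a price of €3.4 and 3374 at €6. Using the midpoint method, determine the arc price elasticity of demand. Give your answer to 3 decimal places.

-0.554

ΔQ = 3374 − 4596 = -1222; ΔP = 6 − 3.4 = 2.6.
Midpoints: P̄ = 4.70, Q̄ = 3985.0.
ε = (ΔQ/ΔP)(P̄/Q̄) = (-1222/2.6)(4.70/3985.0).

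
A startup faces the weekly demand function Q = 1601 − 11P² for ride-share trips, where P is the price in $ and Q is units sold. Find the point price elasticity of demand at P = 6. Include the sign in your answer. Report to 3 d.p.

-0.657

At P = 6, Q = 1205.
dQ/dP = −22P = -132.
ε = (dQ/dP)(P/Q) = (-132)(6/1205).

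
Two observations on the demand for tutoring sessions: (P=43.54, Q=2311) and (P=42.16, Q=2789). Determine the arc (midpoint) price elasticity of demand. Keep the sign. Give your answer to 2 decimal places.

-5.82

ΔQ = 2789 − 2311 = 478; ΔP = 42.16 − 43.54 = -1.38.
Midpoints: P̄ = 42.85, Q̄ = 2550.0.
ε = (ΔQ/ΔP)(P̄/Q̄) = (478/-1.38)(42.85/2550.0).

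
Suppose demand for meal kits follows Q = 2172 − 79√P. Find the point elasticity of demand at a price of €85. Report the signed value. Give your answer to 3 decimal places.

At P = 85, Q = 1443.656.
dQ/dP = −79/(2√P) = -4.284.
ε = (dQ/dP)(P/Q) = (-4.284)(85/1443.656).
|ε| < 1, so demand is inelastic at this price.

-0.252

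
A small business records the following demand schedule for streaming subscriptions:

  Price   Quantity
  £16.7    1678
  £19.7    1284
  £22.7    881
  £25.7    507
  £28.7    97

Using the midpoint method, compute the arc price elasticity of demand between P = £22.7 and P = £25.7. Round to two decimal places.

At P = 22.7, Q = 881; at P = 25.7, Q = 507.
ΔQ = -374, ΔP = 3.0. Midpoints: P̄ = 24.20, Q̄ = 694.0.
ε = (ΔQ/ΔP)(P̄/Q̄) = (-374/3.0)(24.20/694.0).

-4.35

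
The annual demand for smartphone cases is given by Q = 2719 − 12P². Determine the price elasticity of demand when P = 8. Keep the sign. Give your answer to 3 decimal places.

-0.787

At P = 8, Q = 1951.
dQ/dP = −24P = -192.
ε = (dQ/dP)(P/Q) = (-192)(8/1951).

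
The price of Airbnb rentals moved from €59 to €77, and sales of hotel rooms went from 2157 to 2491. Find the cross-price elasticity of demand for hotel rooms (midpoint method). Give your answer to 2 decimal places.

0.54

ΔQ_x = 2491 − 2157 = 334; ΔP_y = 77 − 59 = 18.
Midpoints: P̄_y = 68.00, Q̄_x = 2324.0.
ε_xy = (ΔQ_x/ΔP_y)(P̄_y/Q̄_x) = (334/18)(68.00/2324.0).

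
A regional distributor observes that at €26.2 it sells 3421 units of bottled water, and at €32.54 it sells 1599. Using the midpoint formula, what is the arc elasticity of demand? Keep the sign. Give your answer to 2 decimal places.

-3.36

ΔQ = 1599 − 3421 = -1822; ΔP = 32.54 − 26.2 = 6.34.
Midpoints: P̄ = 29.37, Q̄ = 2510.0.
ε = (ΔQ/ΔP)(P̄/Q̄) = (-1822/6.34)(29.37/2510.0).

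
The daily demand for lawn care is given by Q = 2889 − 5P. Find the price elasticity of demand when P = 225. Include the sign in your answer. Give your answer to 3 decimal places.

-0.638

At P = 225, Q = 1764.
dQ/dP = −5.
ε = (dQ/dP)(P/Q) = (-5)(225/1764).
|ε| < 1, so demand is inelastic at this price.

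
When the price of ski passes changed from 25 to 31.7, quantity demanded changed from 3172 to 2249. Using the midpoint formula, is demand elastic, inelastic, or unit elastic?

Arc ε ≈ -1.441.
|ε| = 1.44 > 1.

elastic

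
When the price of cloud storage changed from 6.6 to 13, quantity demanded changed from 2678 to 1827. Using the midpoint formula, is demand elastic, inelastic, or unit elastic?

inelastic

Arc ε ≈ -0.579.
|ε| = 0.58 < 1.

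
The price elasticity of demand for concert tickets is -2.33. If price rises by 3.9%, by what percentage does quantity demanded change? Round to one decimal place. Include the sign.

-9.1%

%ΔQ ≈ ε × %ΔP = (-2.33)(3.9%) = -9.09%.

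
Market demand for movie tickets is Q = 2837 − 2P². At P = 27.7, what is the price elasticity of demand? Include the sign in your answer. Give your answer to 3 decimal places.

At P = 27.7, Q = 1302.420.
dQ/dP = −4P = -110.800.
ε = (dQ/dP)(P/Q) = (-110.800)(27.7/1302.420).
|ε| > 1, so demand is elastic at this price.

-2.357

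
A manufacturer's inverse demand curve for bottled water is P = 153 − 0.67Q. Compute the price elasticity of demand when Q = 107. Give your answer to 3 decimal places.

At Q = 107, P = 153 − 0.67(107) = 81.31.
dP/dQ = −0.67, so dQ/dP = 1/(−0.67) = -1.493.
ε = (dQ/dP)(P/Q) = (-1.493)(81.31/107).

-1.134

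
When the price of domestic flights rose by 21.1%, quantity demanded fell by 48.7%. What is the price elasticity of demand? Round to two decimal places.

ε = %ΔQ / %ΔP = (-48.7)/(21.1) = -2.308.

-2.31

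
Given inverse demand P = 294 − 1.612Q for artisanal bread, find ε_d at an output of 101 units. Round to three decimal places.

At Q = 101, P = 294 − 1.612(101) = 131.19.
dP/dQ = −1.612, so dQ/dP = 1/(−1.612) = -0.620.
ε = (dQ/dP)(P/Q) = (-0.620)(131.19/101).

-0.806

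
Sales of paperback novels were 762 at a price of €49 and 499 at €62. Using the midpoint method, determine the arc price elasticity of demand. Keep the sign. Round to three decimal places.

ΔQ = 499 − 762 = -263; ΔP = 62 − 49 = 13.
Midpoints: P̄ = 55.50, Q̄ = 630.5.
ε = (ΔQ/ΔP)(P̄/Q̄) = (-263/13)(55.50/630.5).

-1.781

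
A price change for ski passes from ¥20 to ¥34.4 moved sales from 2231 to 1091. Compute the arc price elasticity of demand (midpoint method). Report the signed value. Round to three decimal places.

-1.296

ΔQ = 1091 − 2231 = -1140; ΔP = 34.4 − 20 = 14.4.
Midpoints: P̄ = 27.20, Q̄ = 1661.0.
ε = (ΔQ/ΔP)(P̄/Q̄) = (-1140/14.4)(27.20/1661.0).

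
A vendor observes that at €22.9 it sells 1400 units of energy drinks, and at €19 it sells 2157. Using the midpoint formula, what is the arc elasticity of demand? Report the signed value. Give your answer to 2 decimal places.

ΔQ = 2157 − 1400 = 757; ΔP = 19 − 22.9 = -3.9.
Midpoints: P̄ = 20.95, Q̄ = 1778.5.
ε = (ΔQ/ΔP)(P̄/Q̄) = (757/-3.9)(20.95/1778.5).

-2.29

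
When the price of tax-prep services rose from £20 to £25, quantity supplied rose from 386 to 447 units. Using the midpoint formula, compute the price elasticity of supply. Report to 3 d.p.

0.659

ΔQ = 447 − 386 = 61; ΔP = 25 − 20 = 5.
Midpoints: P̄ = 22.50, Q̄ = 416.5.
ε_s = (ΔQ/ΔP)(P̄/Q̄) = (61/5)(22.50/416.5).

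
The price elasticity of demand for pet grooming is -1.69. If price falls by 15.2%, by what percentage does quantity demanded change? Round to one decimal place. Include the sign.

%ΔQ ≈ ε × %ΔP = (-1.69)(-15.2%) = 25.69%.

25.7%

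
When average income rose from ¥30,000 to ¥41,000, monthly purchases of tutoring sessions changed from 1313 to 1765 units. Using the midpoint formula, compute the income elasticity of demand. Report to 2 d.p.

ΔQ = 452, ΔI = 11000. Midpoints: Ī = 35,500, Q̄ = 1539.0.
ε_I = (ΔQ/ΔI)(Ī/Q̄) = (452/11000)(35500/1539.0).

0.95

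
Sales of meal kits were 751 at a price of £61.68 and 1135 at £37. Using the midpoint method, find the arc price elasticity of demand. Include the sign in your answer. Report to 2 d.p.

ΔQ = 1135 − 751 = 384; ΔP = 37 − 61.68 = -24.68.
Midpoints: P̄ = 49.34, Q̄ = 943.0.
ε = (ΔQ/ΔP)(P̄/Q̄) = (384/-24.68)(49.34/943.0).

-0.81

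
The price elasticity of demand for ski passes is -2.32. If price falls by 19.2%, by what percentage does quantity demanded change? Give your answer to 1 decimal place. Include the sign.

44.5%

%ΔQ ≈ ε × %ΔP = (-2.32)(-19.2%) = 44.54%.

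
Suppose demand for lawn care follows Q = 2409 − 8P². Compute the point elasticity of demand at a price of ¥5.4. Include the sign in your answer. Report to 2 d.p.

At P = 5.4, Q = 2175.720.
dQ/dP = −16P = -86.400.
ε = (dQ/dP)(P/Q) = (-86.400)(5.4/2175.720).

-0.21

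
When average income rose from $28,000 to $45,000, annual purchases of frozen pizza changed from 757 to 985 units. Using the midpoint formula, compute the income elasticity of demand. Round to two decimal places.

ΔQ = 228, ΔI = 17000. Midpoints: Ī = 36,500, Q̄ = 871.0.
ε_I = (ΔQ/ΔI)(Ī/Q̄) = (228/17000)(36500/871.0).

0.56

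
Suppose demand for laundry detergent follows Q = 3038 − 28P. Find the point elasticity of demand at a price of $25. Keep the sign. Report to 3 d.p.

-0.299

At P = 25, Q = 2338.
dQ/dP = −28.
ε = (dQ/dP)(P/Q) = (-28)(25/2338).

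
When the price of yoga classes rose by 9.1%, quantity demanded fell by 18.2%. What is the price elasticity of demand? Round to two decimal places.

ε = %ΔQ / %ΔP = (-18.2)/(9.1) = -2.000.

-2.00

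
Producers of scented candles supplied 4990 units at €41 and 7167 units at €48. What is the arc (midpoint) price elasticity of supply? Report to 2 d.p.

2.28

ΔQ = 7167 − 4990 = 2177; ΔP = 48 − 41 = 7.
Midpoints: P̄ = 44.50, Q̄ = 6078.5.
ε_s = (ΔQ/ΔP)(P̄/Q̄) = (2177/7)(44.50/6078.5).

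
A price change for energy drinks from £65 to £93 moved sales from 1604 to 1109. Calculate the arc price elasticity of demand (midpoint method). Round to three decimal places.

-1.030

ΔQ = 1109 − 1604 = -495; ΔP = 93 − 65 = 28.
Midpoints: P̄ = 79.00, Q̄ = 1356.5.
ε = (ΔQ/ΔP)(P̄/Q̄) = (-495/28)(79.00/1356.5).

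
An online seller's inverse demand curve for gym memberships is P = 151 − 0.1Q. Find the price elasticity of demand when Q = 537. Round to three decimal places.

At Q = 537, P = 151 − 0.1(537) = 97.30.
dP/dQ = −0.1, so dQ/dP = 1/(−0.1) = -10.000.
ε = (dQ/dP)(P/Q) = (-10.000)(97.30/537).

-1.812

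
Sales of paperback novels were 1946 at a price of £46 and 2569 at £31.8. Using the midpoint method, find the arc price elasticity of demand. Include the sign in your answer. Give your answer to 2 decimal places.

-0.76

ΔQ = 2569 − 1946 = 623; ΔP = 31.8 − 46 = -14.2.
Midpoints: P̄ = 38.90, Q̄ = 2257.5.
ε = (ΔQ/ΔP)(P̄/Q̄) = (623/-14.2)(38.90/2257.5).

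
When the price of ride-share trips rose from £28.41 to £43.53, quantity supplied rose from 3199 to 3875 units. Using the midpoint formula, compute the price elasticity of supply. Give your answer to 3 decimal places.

0.455

ΔQ = 3875 − 3199 = 676; ΔP = 43.53 − 28.41 = 15.12.
Midpoints: P̄ = 35.97, Q̄ = 3537.0.
ε_s = (ΔQ/ΔP)(P̄/Q̄) = (676/15.12)(35.97/3537.0).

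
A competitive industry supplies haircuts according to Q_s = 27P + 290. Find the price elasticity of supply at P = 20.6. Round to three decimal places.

0.657

At P = 20.6, Q_s = 846.20.
dQ_s/dP = 27.
ε_s = (dQ_s/dP)(P/Q_s) = (27)(20.6/846.20).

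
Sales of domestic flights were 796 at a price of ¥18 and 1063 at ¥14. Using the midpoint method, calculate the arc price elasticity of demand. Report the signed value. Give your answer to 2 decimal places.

-1.15

ΔQ = 1063 − 796 = 267; ΔP = 14 − 18 = -4.
Midpoints: P̄ = 16.00, Q̄ = 929.5.
ε = (ΔQ/ΔP)(P̄/Q̄) = (267/-4)(16.00/929.5).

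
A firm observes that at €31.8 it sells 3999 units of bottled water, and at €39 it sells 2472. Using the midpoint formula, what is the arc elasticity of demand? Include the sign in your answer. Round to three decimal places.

ΔQ = 2472 − 3999 = -1527; ΔP = 39 − 31.8 = 7.2.
Midpoints: P̄ = 35.40, Q̄ = 3235.5.
ε = (ΔQ/ΔP)(P̄/Q̄) = (-1527/7.2)(35.40/3235.5).

-2.320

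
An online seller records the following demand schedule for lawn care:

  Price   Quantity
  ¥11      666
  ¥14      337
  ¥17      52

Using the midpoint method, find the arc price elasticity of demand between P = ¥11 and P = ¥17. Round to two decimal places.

At P = 11, Q = 666; at P = 17, Q = 52.
ΔQ = -614, ΔP = 6. Midpoints: P̄ = 14.00, Q̄ = 359.0.
ε = (ΔQ/ΔP)(P̄/Q̄) = (-614/6)(14.00/359.0).

-3.99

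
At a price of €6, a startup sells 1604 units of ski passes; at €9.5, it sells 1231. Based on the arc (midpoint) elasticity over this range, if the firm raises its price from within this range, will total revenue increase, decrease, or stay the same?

Arc ε = (-373/3.5)(7.75/1417.5) ≈ -0.583.
|ε| = 0.58 < 1, so demand is inelastic. A price rise therefore raises total revenue.

increase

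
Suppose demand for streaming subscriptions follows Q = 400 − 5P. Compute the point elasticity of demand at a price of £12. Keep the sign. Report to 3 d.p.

At P = 12, Q = 340.
dQ/dP = −5.
ε = (dQ/dP)(P/Q) = (-5)(12/340).

-0.176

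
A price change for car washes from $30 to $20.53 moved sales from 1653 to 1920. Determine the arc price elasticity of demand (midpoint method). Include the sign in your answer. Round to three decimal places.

-0.399

ΔQ = 1920 − 1653 = 267; ΔP = 20.53 − 30 = -9.47.
Midpoints: P̄ = 25.27, Q̄ = 1786.5.
ε = (ΔQ/ΔP)(P̄/Q̄) = (267/-9.47)(25.27/1786.5).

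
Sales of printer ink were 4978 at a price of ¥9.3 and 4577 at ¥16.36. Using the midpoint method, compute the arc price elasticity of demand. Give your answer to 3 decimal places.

-0.153

ΔQ = 4577 − 4978 = -401; ΔP = 16.36 − 9.3 = 7.06.
Midpoints: P̄ = 12.83, Q̄ = 4777.5.
ε = (ΔQ/ΔP)(P̄/Q̄) = (-401/7.06)(12.83/4777.5).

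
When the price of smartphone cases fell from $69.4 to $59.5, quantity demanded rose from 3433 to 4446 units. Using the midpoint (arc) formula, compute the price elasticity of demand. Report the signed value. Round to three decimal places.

-1.674

ΔQ = 4446 − 3433 = 1013; ΔP = 59.5 − 69.4 = -9.9.
Midpoints: P̄ = 64.45, Q̄ = 3939.5.
ε = (ΔQ/ΔP)(P̄/Q̄) = (1013/-9.9)(64.45/3939.5).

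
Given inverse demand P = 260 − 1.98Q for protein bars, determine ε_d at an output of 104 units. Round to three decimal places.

At Q = 104, P = 260 − 1.98(104) = 54.08.
dP/dQ = −1.98, so dQ/dP = 1/(−1.98) = -0.505.
ε = (dQ/dP)(P/Q) = (-0.505)(54.08/104).

-0.263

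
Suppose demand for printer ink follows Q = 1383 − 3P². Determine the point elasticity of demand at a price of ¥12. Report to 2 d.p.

At P = 12, Q = 951.
dQ/dP = −6P = -72.
ε = (dQ/dP)(P/Q) = (-72)(12/951).

-0.91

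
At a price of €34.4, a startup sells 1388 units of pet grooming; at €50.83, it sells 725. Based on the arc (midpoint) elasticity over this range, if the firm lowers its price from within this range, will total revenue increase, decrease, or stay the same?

Arc ε = (-663/16.43)(42.61/1056.5) ≈ -1.628.
|ε| = 1.63 > 1, so demand is elastic. A price cut therefore raises total revenue.

increase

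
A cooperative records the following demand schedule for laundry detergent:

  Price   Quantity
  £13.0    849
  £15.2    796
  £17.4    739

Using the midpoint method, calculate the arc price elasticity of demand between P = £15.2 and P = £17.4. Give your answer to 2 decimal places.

At P = 15.2, Q = 796; at P = 17.4, Q = 739.
ΔQ = -57, ΔP = 2.2. Midpoints: P̄ = 16.30, Q̄ = 767.5.
ε = (ΔQ/ΔP)(P̄/Q̄) = (-57/2.2)(16.30/767.5).

-0.55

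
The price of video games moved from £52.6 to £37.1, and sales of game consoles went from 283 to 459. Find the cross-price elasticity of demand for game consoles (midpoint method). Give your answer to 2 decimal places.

-1.37

ΔQ_x = 459 − 283 = 176; ΔP_y = 37.1 − 52.6 = -15.5.
Midpoints: P̄_y = 44.85, Q̄_x = 371.0.
ε_xy = (ΔQ_x/ΔP_y)(P̄_y/Q̄_x) = (176/-15.5)(44.85/371.0).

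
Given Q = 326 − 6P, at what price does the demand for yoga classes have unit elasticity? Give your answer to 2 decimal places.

27.17

For linear demand Q = a − bP, ε = −bP/(a − bP). |ε| = 1 when bP = a − bP, i.e. P = a/(2b).
P = 326/(2·6) = 326/12 = 27.1667.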